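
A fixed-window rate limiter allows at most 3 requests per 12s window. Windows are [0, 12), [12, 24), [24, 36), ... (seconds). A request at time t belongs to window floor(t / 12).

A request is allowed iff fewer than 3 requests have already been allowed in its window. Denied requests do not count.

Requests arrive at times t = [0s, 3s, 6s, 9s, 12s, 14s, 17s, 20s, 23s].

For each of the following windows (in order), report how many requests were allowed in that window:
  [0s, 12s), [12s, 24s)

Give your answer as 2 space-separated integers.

Answer: 3 3

Derivation:
Processing requests:
  req#1 t=0s (window 0): ALLOW
  req#2 t=3s (window 0): ALLOW
  req#3 t=6s (window 0): ALLOW
  req#4 t=9s (window 0): DENY
  req#5 t=12s (window 1): ALLOW
  req#6 t=14s (window 1): ALLOW
  req#7 t=17s (window 1): ALLOW
  req#8 t=20s (window 1): DENY
  req#9 t=23s (window 1): DENY

Allowed counts by window: 3 3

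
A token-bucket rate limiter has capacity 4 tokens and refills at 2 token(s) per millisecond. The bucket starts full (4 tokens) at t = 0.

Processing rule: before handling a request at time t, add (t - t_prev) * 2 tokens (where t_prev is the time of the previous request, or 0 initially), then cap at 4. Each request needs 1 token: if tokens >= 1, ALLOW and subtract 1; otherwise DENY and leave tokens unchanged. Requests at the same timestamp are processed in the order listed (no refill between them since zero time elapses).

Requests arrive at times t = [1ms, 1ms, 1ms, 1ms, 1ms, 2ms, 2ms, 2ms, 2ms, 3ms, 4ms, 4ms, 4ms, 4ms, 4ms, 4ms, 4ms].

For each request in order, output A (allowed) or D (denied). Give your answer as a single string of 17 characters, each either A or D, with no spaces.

Answer: AAAADAADDAAAADDDD

Derivation:
Simulating step by step:
  req#1 t=1ms: ALLOW
  req#2 t=1ms: ALLOW
  req#3 t=1ms: ALLOW
  req#4 t=1ms: ALLOW
  req#5 t=1ms: DENY
  req#6 t=2ms: ALLOW
  req#7 t=2ms: ALLOW
  req#8 t=2ms: DENY
  req#9 t=2ms: DENY
  req#10 t=3ms: ALLOW
  req#11 t=4ms: ALLOW
  req#12 t=4ms: ALLOW
  req#13 t=4ms: ALLOW
  req#14 t=4ms: DENY
  req#15 t=4ms: DENY
  req#16 t=4ms: DENY
  req#17 t=4ms: DENY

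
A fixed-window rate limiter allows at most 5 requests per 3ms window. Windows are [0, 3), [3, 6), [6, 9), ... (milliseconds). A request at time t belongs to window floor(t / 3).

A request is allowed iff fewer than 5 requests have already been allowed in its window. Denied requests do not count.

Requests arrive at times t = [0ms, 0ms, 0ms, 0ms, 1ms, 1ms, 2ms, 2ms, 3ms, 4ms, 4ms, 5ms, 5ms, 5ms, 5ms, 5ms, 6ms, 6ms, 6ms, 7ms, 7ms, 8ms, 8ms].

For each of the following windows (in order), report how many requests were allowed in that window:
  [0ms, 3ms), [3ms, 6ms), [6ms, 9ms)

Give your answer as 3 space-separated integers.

Processing requests:
  req#1 t=0ms (window 0): ALLOW
  req#2 t=0ms (window 0): ALLOW
  req#3 t=0ms (window 0): ALLOW
  req#4 t=0ms (window 0): ALLOW
  req#5 t=1ms (window 0): ALLOW
  req#6 t=1ms (window 0): DENY
  req#7 t=2ms (window 0): DENY
  req#8 t=2ms (window 0): DENY
  req#9 t=3ms (window 1): ALLOW
  req#10 t=4ms (window 1): ALLOW
  req#11 t=4ms (window 1): ALLOW
  req#12 t=5ms (window 1): ALLOW
  req#13 t=5ms (window 1): ALLOW
  req#14 t=5ms (window 1): DENY
  req#15 t=5ms (window 1): DENY
  req#16 t=5ms (window 1): DENY
  req#17 t=6ms (window 2): ALLOW
  req#18 t=6ms (window 2): ALLOW
  req#19 t=6ms (window 2): ALLOW
  req#20 t=7ms (window 2): ALLOW
  req#21 t=7ms (window 2): ALLOW
  req#22 t=8ms (window 2): DENY
  req#23 t=8ms (window 2): DENY

Allowed counts by window: 5 5 5

Answer: 5 5 5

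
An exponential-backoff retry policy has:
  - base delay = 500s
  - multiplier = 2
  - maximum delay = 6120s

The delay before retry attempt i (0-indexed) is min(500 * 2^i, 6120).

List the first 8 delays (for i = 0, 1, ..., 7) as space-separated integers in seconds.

Computing each delay:
  i=0: min(500*2^0, 6120) = 500
  i=1: min(500*2^1, 6120) = 1000
  i=2: min(500*2^2, 6120) = 2000
  i=3: min(500*2^3, 6120) = 4000
  i=4: min(500*2^4, 6120) = 6120
  i=5: min(500*2^5, 6120) = 6120
  i=6: min(500*2^6, 6120) = 6120
  i=7: min(500*2^7, 6120) = 6120

Answer: 500 1000 2000 4000 6120 6120 6120 6120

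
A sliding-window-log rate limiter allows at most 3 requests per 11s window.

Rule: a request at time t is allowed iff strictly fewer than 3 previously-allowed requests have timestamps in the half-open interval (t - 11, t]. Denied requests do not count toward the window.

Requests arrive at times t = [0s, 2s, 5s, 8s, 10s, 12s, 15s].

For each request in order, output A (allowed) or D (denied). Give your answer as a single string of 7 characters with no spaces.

Answer: AAADDAA

Derivation:
Tracking allowed requests in the window:
  req#1 t=0s: ALLOW
  req#2 t=2s: ALLOW
  req#3 t=5s: ALLOW
  req#4 t=8s: DENY
  req#5 t=10s: DENY
  req#6 t=12s: ALLOW
  req#7 t=15s: ALLOW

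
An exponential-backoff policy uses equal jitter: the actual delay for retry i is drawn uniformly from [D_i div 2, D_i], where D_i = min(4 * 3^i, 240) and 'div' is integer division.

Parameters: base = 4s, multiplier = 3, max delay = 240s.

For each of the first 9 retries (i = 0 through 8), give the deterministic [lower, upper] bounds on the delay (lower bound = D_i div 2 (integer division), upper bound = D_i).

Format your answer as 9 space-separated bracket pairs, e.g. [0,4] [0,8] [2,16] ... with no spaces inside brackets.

Computing bounds per retry:
  i=0: D_i=min(4*3^0,240)=4, bounds=[2,4]
  i=1: D_i=min(4*3^1,240)=12, bounds=[6,12]
  i=2: D_i=min(4*3^2,240)=36, bounds=[18,36]
  i=3: D_i=min(4*3^3,240)=108, bounds=[54,108]
  i=4: D_i=min(4*3^4,240)=240, bounds=[120,240]
  i=5: D_i=min(4*3^5,240)=240, bounds=[120,240]
  i=6: D_i=min(4*3^6,240)=240, bounds=[120,240]
  i=7: D_i=min(4*3^7,240)=240, bounds=[120,240]
  i=8: D_i=min(4*3^8,240)=240, bounds=[120,240]

Answer: [2,4] [6,12] [18,36] [54,108] [120,240] [120,240] [120,240] [120,240] [120,240]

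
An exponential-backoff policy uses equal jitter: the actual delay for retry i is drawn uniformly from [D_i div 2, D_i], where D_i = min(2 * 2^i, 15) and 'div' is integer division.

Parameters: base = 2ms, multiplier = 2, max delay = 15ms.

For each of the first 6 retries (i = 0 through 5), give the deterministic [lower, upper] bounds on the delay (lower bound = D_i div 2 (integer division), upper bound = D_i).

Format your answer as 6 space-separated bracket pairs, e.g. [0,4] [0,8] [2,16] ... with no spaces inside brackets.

Answer: [1,2] [2,4] [4,8] [7,15] [7,15] [7,15]

Derivation:
Computing bounds per retry:
  i=0: D_i=min(2*2^0,15)=2, bounds=[1,2]
  i=1: D_i=min(2*2^1,15)=4, bounds=[2,4]
  i=2: D_i=min(2*2^2,15)=8, bounds=[4,8]
  i=3: D_i=min(2*2^3,15)=15, bounds=[7,15]
  i=4: D_i=min(2*2^4,15)=15, bounds=[7,15]
  i=5: D_i=min(2*2^5,15)=15, bounds=[7,15]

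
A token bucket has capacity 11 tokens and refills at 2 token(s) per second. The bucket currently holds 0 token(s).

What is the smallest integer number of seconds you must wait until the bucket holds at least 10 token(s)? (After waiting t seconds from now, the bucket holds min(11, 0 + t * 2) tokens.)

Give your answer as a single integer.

Answer: 5

Derivation:
Need 0 + t * 2 >= 10, so t >= 10/2.
Smallest integer t = ceil(10/2) = 5.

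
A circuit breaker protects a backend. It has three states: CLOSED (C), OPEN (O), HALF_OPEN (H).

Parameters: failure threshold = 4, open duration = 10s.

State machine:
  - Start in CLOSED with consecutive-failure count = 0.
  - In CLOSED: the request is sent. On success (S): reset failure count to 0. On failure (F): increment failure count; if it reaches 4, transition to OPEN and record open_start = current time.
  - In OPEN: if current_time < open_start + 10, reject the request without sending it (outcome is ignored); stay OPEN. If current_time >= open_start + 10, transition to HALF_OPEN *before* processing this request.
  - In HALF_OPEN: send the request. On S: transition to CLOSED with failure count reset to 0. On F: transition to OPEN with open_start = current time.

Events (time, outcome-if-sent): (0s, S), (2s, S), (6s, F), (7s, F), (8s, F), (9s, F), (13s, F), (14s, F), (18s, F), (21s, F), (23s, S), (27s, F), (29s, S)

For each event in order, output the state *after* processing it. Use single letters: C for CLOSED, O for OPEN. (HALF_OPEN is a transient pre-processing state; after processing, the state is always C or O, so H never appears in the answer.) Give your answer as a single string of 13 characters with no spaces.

Answer: CCCCCOOOOOOOO

Derivation:
State after each event:
  event#1 t=0s outcome=S: state=CLOSED
  event#2 t=2s outcome=S: state=CLOSED
  event#3 t=6s outcome=F: state=CLOSED
  event#4 t=7s outcome=F: state=CLOSED
  event#5 t=8s outcome=F: state=CLOSED
  event#6 t=9s outcome=F: state=OPEN
  event#7 t=13s outcome=F: state=OPEN
  event#8 t=14s outcome=F: state=OPEN
  event#9 t=18s outcome=F: state=OPEN
  event#10 t=21s outcome=F: state=OPEN
  event#11 t=23s outcome=S: state=OPEN
  event#12 t=27s outcome=F: state=OPEN
  event#13 t=29s outcome=S: state=OPEN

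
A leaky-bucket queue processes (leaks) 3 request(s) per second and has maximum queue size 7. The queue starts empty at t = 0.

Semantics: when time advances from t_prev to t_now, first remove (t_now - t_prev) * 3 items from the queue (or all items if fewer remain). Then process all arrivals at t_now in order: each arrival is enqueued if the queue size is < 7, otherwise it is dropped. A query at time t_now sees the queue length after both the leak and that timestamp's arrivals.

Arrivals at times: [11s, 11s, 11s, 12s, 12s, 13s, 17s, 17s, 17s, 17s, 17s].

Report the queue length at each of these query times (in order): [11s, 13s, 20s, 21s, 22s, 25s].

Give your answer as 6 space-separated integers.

Answer: 3 1 0 0 0 0

Derivation:
Queue lengths at query times:
  query t=11s: backlog = 3
  query t=13s: backlog = 1
  query t=20s: backlog = 0
  query t=21s: backlog = 0
  query t=22s: backlog = 0
  query t=25s: backlog = 0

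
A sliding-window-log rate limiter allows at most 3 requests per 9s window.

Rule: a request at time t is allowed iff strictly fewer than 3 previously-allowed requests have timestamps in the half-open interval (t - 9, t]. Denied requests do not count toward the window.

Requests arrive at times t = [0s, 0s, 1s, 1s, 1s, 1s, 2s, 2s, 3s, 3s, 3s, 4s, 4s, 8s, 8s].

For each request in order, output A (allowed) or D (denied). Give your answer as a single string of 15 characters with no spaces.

Answer: AAADDDDDDDDDDDD

Derivation:
Tracking allowed requests in the window:
  req#1 t=0s: ALLOW
  req#2 t=0s: ALLOW
  req#3 t=1s: ALLOW
  req#4 t=1s: DENY
  req#5 t=1s: DENY
  req#6 t=1s: DENY
  req#7 t=2s: DENY
  req#8 t=2s: DENY
  req#9 t=3s: DENY
  req#10 t=3s: DENY
  req#11 t=3s: DENY
  req#12 t=4s: DENY
  req#13 t=4s: DENY
  req#14 t=8s: DENY
  req#15 t=8s: DENY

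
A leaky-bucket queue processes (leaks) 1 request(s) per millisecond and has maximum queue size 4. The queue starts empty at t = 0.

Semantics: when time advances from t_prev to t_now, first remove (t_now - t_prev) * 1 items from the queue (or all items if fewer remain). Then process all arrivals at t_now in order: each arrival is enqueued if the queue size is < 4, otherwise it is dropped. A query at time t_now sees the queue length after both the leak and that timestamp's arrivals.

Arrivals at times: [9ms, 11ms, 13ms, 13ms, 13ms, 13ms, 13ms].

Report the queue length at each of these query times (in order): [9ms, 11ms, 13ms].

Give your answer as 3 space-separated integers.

Answer: 1 1 4

Derivation:
Queue lengths at query times:
  query t=9ms: backlog = 1
  query t=11ms: backlog = 1
  query t=13ms: backlog = 4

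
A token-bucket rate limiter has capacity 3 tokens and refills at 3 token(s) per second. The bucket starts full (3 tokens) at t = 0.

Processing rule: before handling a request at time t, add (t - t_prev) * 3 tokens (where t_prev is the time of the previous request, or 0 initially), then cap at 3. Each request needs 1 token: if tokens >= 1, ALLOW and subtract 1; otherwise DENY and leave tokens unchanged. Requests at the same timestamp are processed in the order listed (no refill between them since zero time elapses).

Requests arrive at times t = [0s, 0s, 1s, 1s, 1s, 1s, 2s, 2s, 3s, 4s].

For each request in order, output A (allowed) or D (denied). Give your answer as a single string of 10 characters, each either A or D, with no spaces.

Simulating step by step:
  req#1 t=0s: ALLOW
  req#2 t=0s: ALLOW
  req#3 t=1s: ALLOW
  req#4 t=1s: ALLOW
  req#5 t=1s: ALLOW
  req#6 t=1s: DENY
  req#7 t=2s: ALLOW
  req#8 t=2s: ALLOW
  req#9 t=3s: ALLOW
  req#10 t=4s: ALLOW

Answer: AAAAADAAAA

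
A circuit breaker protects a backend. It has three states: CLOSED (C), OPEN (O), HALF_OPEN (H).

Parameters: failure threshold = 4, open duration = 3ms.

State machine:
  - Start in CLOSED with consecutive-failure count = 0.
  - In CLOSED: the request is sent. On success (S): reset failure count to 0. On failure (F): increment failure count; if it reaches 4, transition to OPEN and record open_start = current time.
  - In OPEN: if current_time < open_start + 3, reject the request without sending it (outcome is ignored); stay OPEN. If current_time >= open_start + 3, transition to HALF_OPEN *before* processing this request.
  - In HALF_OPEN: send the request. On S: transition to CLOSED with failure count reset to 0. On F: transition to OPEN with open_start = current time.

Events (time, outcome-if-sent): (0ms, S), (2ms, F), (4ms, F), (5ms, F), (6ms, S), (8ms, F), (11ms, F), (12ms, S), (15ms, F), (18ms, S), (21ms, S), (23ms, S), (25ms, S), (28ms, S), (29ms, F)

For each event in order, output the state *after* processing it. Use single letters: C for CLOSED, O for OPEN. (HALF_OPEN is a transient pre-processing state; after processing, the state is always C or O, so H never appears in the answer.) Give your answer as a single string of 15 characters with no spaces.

State after each event:
  event#1 t=0ms outcome=S: state=CLOSED
  event#2 t=2ms outcome=F: state=CLOSED
  event#3 t=4ms outcome=F: state=CLOSED
  event#4 t=5ms outcome=F: state=CLOSED
  event#5 t=6ms outcome=S: state=CLOSED
  event#6 t=8ms outcome=F: state=CLOSED
  event#7 t=11ms outcome=F: state=CLOSED
  event#8 t=12ms outcome=S: state=CLOSED
  event#9 t=15ms outcome=F: state=CLOSED
  event#10 t=18ms outcome=S: state=CLOSED
  event#11 t=21ms outcome=S: state=CLOSED
  event#12 t=23ms outcome=S: state=CLOSED
  event#13 t=25ms outcome=S: state=CLOSED
  event#14 t=28ms outcome=S: state=CLOSED
  event#15 t=29ms outcome=F: state=CLOSED

Answer: CCCCCCCCCCCCCCC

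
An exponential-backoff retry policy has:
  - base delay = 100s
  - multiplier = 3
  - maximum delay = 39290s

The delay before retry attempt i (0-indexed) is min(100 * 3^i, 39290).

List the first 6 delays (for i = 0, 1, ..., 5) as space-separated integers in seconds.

Answer: 100 300 900 2700 8100 24300

Derivation:
Computing each delay:
  i=0: min(100*3^0, 39290) = 100
  i=1: min(100*3^1, 39290) = 300
  i=2: min(100*3^2, 39290) = 900
  i=3: min(100*3^3, 39290) = 2700
  i=4: min(100*3^4, 39290) = 8100
  i=5: min(100*3^5, 39290) = 24300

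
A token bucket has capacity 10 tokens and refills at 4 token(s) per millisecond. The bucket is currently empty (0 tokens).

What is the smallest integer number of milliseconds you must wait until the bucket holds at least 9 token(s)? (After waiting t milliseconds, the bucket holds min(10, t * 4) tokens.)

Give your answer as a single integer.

Need t * 4 >= 9, so t >= 9/4.
Smallest integer t = ceil(9/4) = 3.

Answer: 3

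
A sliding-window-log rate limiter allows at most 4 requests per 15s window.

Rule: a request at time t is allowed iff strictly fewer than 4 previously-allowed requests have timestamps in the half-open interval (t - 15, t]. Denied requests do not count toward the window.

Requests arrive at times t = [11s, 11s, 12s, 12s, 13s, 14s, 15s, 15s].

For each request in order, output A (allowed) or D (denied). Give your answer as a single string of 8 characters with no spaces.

Tracking allowed requests in the window:
  req#1 t=11s: ALLOW
  req#2 t=11s: ALLOW
  req#3 t=12s: ALLOW
  req#4 t=12s: ALLOW
  req#5 t=13s: DENY
  req#6 t=14s: DENY
  req#7 t=15s: DENY
  req#8 t=15s: DENY

Answer: AAAADDDD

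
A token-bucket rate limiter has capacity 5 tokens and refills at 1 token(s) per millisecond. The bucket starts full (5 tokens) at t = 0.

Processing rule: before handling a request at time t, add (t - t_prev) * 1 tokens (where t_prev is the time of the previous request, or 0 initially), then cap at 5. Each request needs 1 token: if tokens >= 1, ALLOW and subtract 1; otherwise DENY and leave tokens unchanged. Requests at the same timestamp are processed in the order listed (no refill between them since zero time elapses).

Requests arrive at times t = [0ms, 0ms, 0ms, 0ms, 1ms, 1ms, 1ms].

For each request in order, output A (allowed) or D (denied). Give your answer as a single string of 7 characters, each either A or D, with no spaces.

Simulating step by step:
  req#1 t=0ms: ALLOW
  req#2 t=0ms: ALLOW
  req#3 t=0ms: ALLOW
  req#4 t=0ms: ALLOW
  req#5 t=1ms: ALLOW
  req#6 t=1ms: ALLOW
  req#7 t=1ms: DENY

Answer: AAAAAAD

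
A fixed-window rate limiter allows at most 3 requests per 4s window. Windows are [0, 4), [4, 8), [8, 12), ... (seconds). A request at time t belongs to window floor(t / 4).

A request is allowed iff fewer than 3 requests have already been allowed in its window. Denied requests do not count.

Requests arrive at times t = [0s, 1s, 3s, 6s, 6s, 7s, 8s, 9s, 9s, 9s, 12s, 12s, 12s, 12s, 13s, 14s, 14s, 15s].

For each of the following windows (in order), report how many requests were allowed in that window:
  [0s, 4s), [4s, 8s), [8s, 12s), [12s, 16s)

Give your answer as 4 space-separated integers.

Answer: 3 3 3 3

Derivation:
Processing requests:
  req#1 t=0s (window 0): ALLOW
  req#2 t=1s (window 0): ALLOW
  req#3 t=3s (window 0): ALLOW
  req#4 t=6s (window 1): ALLOW
  req#5 t=6s (window 1): ALLOW
  req#6 t=7s (window 1): ALLOW
  req#7 t=8s (window 2): ALLOW
  req#8 t=9s (window 2): ALLOW
  req#9 t=9s (window 2): ALLOW
  req#10 t=9s (window 2): DENY
  req#11 t=12s (window 3): ALLOW
  req#12 t=12s (window 3): ALLOW
  req#13 t=12s (window 3): ALLOW
  req#14 t=12s (window 3): DENY
  req#15 t=13s (window 3): DENY
  req#16 t=14s (window 3): DENY
  req#17 t=14s (window 3): DENY
  req#18 t=15s (window 3): DENY

Allowed counts by window: 3 3 3 3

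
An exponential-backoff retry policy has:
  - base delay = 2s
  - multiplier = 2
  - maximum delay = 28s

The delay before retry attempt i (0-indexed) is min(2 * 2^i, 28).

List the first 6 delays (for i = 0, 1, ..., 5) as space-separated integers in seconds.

Computing each delay:
  i=0: min(2*2^0, 28) = 2
  i=1: min(2*2^1, 28) = 4
  i=2: min(2*2^2, 28) = 8
  i=3: min(2*2^3, 28) = 16
  i=4: min(2*2^4, 28) = 28
  i=5: min(2*2^5, 28) = 28

Answer: 2 4 8 16 28 28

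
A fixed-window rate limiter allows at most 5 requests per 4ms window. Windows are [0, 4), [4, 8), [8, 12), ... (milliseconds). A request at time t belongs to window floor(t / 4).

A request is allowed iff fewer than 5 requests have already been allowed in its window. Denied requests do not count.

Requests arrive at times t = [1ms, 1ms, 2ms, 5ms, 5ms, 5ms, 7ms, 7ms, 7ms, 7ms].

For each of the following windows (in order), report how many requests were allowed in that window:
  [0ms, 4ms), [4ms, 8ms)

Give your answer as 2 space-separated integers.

Processing requests:
  req#1 t=1ms (window 0): ALLOW
  req#2 t=1ms (window 0): ALLOW
  req#3 t=2ms (window 0): ALLOW
  req#4 t=5ms (window 1): ALLOW
  req#5 t=5ms (window 1): ALLOW
  req#6 t=5ms (window 1): ALLOW
  req#7 t=7ms (window 1): ALLOW
  req#8 t=7ms (window 1): ALLOW
  req#9 t=7ms (window 1): DENY
  req#10 t=7ms (window 1): DENY

Allowed counts by window: 3 5

Answer: 3 5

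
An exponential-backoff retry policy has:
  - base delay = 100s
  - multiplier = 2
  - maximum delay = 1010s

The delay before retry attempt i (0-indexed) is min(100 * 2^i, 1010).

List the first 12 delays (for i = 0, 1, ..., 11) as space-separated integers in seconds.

Computing each delay:
  i=0: min(100*2^0, 1010) = 100
  i=1: min(100*2^1, 1010) = 200
  i=2: min(100*2^2, 1010) = 400
  i=3: min(100*2^3, 1010) = 800
  i=4: min(100*2^4, 1010) = 1010
  i=5: min(100*2^5, 1010) = 1010
  i=6: min(100*2^6, 1010) = 1010
  i=7: min(100*2^7, 1010) = 1010
  i=8: min(100*2^8, 1010) = 1010
  i=9: min(100*2^9, 1010) = 1010
  i=10: min(100*2^10, 1010) = 1010
  i=11: min(100*2^11, 1010) = 1010

Answer: 100 200 400 800 1010 1010 1010 1010 1010 1010 1010 1010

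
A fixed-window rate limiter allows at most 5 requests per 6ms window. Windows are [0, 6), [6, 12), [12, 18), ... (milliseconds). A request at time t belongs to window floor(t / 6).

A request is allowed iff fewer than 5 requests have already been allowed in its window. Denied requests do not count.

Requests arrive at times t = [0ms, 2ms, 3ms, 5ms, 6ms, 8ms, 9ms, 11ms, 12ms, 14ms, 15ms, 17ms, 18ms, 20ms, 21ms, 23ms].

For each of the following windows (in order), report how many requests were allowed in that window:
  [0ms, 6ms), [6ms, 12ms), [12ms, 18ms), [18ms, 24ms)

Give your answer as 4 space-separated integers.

Processing requests:
  req#1 t=0ms (window 0): ALLOW
  req#2 t=2ms (window 0): ALLOW
  req#3 t=3ms (window 0): ALLOW
  req#4 t=5ms (window 0): ALLOW
  req#5 t=6ms (window 1): ALLOW
  req#6 t=8ms (window 1): ALLOW
  req#7 t=9ms (window 1): ALLOW
  req#8 t=11ms (window 1): ALLOW
  req#9 t=12ms (window 2): ALLOW
  req#10 t=14ms (window 2): ALLOW
  req#11 t=15ms (window 2): ALLOW
  req#12 t=17ms (window 2): ALLOW
  req#13 t=18ms (window 3): ALLOW
  req#14 t=20ms (window 3): ALLOW
  req#15 t=21ms (window 3): ALLOW
  req#16 t=23ms (window 3): ALLOW

Allowed counts by window: 4 4 4 4

Answer: 4 4 4 4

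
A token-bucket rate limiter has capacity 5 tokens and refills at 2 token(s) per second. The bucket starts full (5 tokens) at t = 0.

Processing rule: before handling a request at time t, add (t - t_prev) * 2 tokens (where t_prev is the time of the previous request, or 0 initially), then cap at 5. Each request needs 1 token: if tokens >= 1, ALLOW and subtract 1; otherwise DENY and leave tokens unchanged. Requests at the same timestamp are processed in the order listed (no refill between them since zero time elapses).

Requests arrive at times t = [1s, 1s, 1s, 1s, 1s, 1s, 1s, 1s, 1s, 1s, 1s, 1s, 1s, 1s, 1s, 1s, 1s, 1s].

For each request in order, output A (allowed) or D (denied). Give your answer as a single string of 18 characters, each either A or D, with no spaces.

Answer: AAAAADDDDDDDDDDDDD

Derivation:
Simulating step by step:
  req#1 t=1s: ALLOW
  req#2 t=1s: ALLOW
  req#3 t=1s: ALLOW
  req#4 t=1s: ALLOW
  req#5 t=1s: ALLOW
  req#6 t=1s: DENY
  req#7 t=1s: DENY
  req#8 t=1s: DENY
  req#9 t=1s: DENY
  req#10 t=1s: DENY
  req#11 t=1s: DENY
  req#12 t=1s: DENY
  req#13 t=1s: DENY
  req#14 t=1s: DENY
  req#15 t=1s: DENY
  req#16 t=1s: DENY
  req#17 t=1s: DENY
  req#18 t=1s: DENY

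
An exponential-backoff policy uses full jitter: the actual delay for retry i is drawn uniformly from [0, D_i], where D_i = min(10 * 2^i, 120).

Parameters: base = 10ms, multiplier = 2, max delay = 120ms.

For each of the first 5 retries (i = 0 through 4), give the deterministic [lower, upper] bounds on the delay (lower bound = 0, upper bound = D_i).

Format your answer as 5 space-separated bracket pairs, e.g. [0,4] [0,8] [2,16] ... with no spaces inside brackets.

Answer: [0,10] [0,20] [0,40] [0,80] [0,120]

Derivation:
Computing bounds per retry:
  i=0: D_i=min(10*2^0,120)=10, bounds=[0,10]
  i=1: D_i=min(10*2^1,120)=20, bounds=[0,20]
  i=2: D_i=min(10*2^2,120)=40, bounds=[0,40]
  i=3: D_i=min(10*2^3,120)=80, bounds=[0,80]
  i=4: D_i=min(10*2^4,120)=120, bounds=[0,120]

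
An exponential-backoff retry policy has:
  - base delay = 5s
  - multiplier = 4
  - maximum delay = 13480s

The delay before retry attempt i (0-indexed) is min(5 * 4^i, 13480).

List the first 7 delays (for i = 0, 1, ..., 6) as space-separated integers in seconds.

Computing each delay:
  i=0: min(5*4^0, 13480) = 5
  i=1: min(5*4^1, 13480) = 20
  i=2: min(5*4^2, 13480) = 80
  i=3: min(5*4^3, 13480) = 320
  i=4: min(5*4^4, 13480) = 1280
  i=5: min(5*4^5, 13480) = 5120
  i=6: min(5*4^6, 13480) = 13480

Answer: 5 20 80 320 1280 5120 13480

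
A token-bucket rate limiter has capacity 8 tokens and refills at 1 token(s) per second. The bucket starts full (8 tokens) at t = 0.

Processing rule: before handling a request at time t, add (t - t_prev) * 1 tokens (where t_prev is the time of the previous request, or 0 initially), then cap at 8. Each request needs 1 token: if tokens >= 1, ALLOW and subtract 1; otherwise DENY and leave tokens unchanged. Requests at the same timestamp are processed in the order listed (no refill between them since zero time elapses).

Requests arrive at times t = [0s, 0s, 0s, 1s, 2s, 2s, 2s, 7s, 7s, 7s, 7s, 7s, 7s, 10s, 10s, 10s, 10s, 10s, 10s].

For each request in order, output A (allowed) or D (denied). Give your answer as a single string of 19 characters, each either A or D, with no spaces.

Answer: AAAAAAAAAAAAAAAAAAD

Derivation:
Simulating step by step:
  req#1 t=0s: ALLOW
  req#2 t=0s: ALLOW
  req#3 t=0s: ALLOW
  req#4 t=1s: ALLOW
  req#5 t=2s: ALLOW
  req#6 t=2s: ALLOW
  req#7 t=2s: ALLOW
  req#8 t=7s: ALLOW
  req#9 t=7s: ALLOW
  req#10 t=7s: ALLOW
  req#11 t=7s: ALLOW
  req#12 t=7s: ALLOW
  req#13 t=7s: ALLOW
  req#14 t=10s: ALLOW
  req#15 t=10s: ALLOW
  req#16 t=10s: ALLOW
  req#17 t=10s: ALLOW
  req#18 t=10s: ALLOW
  req#19 t=10s: DENY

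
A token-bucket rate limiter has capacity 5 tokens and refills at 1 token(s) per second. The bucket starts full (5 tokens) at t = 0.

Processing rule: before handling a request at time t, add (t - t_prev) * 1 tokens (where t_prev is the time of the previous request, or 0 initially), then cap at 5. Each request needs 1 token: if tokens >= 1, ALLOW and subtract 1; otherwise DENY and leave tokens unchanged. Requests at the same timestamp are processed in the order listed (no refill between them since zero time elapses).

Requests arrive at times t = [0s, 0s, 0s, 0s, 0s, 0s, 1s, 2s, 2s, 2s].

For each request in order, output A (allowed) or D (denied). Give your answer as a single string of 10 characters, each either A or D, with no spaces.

Simulating step by step:
  req#1 t=0s: ALLOW
  req#2 t=0s: ALLOW
  req#3 t=0s: ALLOW
  req#4 t=0s: ALLOW
  req#5 t=0s: ALLOW
  req#6 t=0s: DENY
  req#7 t=1s: ALLOW
  req#8 t=2s: ALLOW
  req#9 t=2s: DENY
  req#10 t=2s: DENY

Answer: AAAAADAADD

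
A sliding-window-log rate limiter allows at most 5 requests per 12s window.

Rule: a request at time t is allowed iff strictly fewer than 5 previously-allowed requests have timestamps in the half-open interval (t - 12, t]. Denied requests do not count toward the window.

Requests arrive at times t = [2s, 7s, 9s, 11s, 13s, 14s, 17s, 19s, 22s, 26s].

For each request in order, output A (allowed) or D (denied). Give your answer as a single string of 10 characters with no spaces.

Tracking allowed requests in the window:
  req#1 t=2s: ALLOW
  req#2 t=7s: ALLOW
  req#3 t=9s: ALLOW
  req#4 t=11s: ALLOW
  req#5 t=13s: ALLOW
  req#6 t=14s: ALLOW
  req#7 t=17s: DENY
  req#8 t=19s: ALLOW
  req#9 t=22s: ALLOW
  req#10 t=26s: ALLOW

Answer: AAAAAADAAA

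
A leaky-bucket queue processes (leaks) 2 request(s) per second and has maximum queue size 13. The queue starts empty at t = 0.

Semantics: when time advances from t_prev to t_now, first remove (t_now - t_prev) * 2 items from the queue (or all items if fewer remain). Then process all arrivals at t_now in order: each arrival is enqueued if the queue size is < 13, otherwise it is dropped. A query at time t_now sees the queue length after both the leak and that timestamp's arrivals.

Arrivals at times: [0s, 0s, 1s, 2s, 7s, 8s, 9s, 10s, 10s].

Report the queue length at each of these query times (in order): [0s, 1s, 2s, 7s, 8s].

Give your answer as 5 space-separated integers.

Queue lengths at query times:
  query t=0s: backlog = 2
  query t=1s: backlog = 1
  query t=2s: backlog = 1
  query t=7s: backlog = 1
  query t=8s: backlog = 1

Answer: 2 1 1 1 1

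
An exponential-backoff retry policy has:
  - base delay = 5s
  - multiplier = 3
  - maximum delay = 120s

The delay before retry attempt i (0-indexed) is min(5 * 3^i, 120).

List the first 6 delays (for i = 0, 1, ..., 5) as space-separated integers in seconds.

Answer: 5 15 45 120 120 120

Derivation:
Computing each delay:
  i=0: min(5*3^0, 120) = 5
  i=1: min(5*3^1, 120) = 15
  i=2: min(5*3^2, 120) = 45
  i=3: min(5*3^3, 120) = 120
  i=4: min(5*3^4, 120) = 120
  i=5: min(5*3^5, 120) = 120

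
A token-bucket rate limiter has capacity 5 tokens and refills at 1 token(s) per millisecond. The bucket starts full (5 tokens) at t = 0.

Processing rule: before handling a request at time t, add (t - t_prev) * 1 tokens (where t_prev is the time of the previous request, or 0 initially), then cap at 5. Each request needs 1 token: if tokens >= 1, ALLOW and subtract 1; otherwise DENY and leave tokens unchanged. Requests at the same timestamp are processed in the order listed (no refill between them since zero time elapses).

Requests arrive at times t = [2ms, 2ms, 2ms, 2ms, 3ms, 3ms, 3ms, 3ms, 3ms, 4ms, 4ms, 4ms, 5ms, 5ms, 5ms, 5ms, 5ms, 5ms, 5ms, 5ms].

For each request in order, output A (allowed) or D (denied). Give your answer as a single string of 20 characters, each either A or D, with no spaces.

Answer: AAAAAADDDADDADDDDDDD

Derivation:
Simulating step by step:
  req#1 t=2ms: ALLOW
  req#2 t=2ms: ALLOW
  req#3 t=2ms: ALLOW
  req#4 t=2ms: ALLOW
  req#5 t=3ms: ALLOW
  req#6 t=3ms: ALLOW
  req#7 t=3ms: DENY
  req#8 t=3ms: DENY
  req#9 t=3ms: DENY
  req#10 t=4ms: ALLOW
  req#11 t=4ms: DENY
  req#12 t=4ms: DENY
  req#13 t=5ms: ALLOW
  req#14 t=5ms: DENY
  req#15 t=5ms: DENY
  req#16 t=5ms: DENY
  req#17 t=5ms: DENY
  req#18 t=5ms: DENY
  req#19 t=5ms: DENY
  req#20 t=5ms: DENY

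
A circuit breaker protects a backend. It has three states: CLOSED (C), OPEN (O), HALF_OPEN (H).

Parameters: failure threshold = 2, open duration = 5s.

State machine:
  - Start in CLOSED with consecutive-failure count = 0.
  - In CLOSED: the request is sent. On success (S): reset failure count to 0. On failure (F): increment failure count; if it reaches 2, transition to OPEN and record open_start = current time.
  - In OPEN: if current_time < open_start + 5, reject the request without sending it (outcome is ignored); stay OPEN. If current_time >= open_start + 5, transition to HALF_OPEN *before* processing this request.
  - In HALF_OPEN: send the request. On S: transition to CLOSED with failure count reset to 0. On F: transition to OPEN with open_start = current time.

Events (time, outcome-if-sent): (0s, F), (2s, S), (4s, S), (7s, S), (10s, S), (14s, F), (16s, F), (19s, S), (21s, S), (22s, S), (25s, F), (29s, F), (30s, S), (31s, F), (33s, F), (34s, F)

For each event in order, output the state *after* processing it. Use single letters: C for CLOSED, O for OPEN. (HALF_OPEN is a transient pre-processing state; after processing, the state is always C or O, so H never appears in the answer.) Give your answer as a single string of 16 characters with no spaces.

State after each event:
  event#1 t=0s outcome=F: state=CLOSED
  event#2 t=2s outcome=S: state=CLOSED
  event#3 t=4s outcome=S: state=CLOSED
  event#4 t=7s outcome=S: state=CLOSED
  event#5 t=10s outcome=S: state=CLOSED
  event#6 t=14s outcome=F: state=CLOSED
  event#7 t=16s outcome=F: state=OPEN
  event#8 t=19s outcome=S: state=OPEN
  event#9 t=21s outcome=S: state=CLOSED
  event#10 t=22s outcome=S: state=CLOSED
  event#11 t=25s outcome=F: state=CLOSED
  event#12 t=29s outcome=F: state=OPEN
  event#13 t=30s outcome=S: state=OPEN
  event#14 t=31s outcome=F: state=OPEN
  event#15 t=33s outcome=F: state=OPEN
  event#16 t=34s outcome=F: state=OPEN

Answer: CCCCCCOOCCCOOOOO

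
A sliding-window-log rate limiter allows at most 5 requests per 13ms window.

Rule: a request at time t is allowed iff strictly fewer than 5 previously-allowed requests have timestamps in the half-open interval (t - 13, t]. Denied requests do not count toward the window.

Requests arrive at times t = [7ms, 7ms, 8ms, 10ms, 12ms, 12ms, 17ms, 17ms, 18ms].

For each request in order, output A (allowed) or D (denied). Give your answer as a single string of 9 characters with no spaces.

Tracking allowed requests in the window:
  req#1 t=7ms: ALLOW
  req#2 t=7ms: ALLOW
  req#3 t=8ms: ALLOW
  req#4 t=10ms: ALLOW
  req#5 t=12ms: ALLOW
  req#6 t=12ms: DENY
  req#7 t=17ms: DENY
  req#8 t=17ms: DENY
  req#9 t=18ms: DENY

Answer: AAAAADDDD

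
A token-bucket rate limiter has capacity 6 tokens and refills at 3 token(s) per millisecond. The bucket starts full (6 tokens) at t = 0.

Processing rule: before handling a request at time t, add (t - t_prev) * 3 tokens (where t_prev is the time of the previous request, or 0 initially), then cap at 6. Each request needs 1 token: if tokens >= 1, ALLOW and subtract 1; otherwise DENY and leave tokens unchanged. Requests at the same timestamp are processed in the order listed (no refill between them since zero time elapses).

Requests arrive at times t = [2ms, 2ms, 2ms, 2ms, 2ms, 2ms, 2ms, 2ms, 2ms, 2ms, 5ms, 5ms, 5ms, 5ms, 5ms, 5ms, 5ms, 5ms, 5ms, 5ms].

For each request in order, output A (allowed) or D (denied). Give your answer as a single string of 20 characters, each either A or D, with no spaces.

Simulating step by step:
  req#1 t=2ms: ALLOW
  req#2 t=2ms: ALLOW
  req#3 t=2ms: ALLOW
  req#4 t=2ms: ALLOW
  req#5 t=2ms: ALLOW
  req#6 t=2ms: ALLOW
  req#7 t=2ms: DENY
  req#8 t=2ms: DENY
  req#9 t=2ms: DENY
  req#10 t=2ms: DENY
  req#11 t=5ms: ALLOW
  req#12 t=5ms: ALLOW
  req#13 t=5ms: ALLOW
  req#14 t=5ms: ALLOW
  req#15 t=5ms: ALLOW
  req#16 t=5ms: ALLOW
  req#17 t=5ms: DENY
  req#18 t=5ms: DENY
  req#19 t=5ms: DENY
  req#20 t=5ms: DENY

Answer: AAAAAADDDDAAAAAADDDD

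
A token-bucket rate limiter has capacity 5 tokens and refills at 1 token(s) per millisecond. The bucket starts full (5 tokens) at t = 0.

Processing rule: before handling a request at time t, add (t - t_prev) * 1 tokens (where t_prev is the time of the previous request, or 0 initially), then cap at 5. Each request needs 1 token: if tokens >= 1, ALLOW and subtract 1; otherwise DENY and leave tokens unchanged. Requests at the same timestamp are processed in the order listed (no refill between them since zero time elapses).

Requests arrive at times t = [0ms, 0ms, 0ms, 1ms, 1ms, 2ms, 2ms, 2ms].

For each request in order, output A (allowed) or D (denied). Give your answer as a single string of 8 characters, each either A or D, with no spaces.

Simulating step by step:
  req#1 t=0ms: ALLOW
  req#2 t=0ms: ALLOW
  req#3 t=0ms: ALLOW
  req#4 t=1ms: ALLOW
  req#5 t=1ms: ALLOW
  req#6 t=2ms: ALLOW
  req#7 t=2ms: ALLOW
  req#8 t=2ms: DENY

Answer: AAAAAAAD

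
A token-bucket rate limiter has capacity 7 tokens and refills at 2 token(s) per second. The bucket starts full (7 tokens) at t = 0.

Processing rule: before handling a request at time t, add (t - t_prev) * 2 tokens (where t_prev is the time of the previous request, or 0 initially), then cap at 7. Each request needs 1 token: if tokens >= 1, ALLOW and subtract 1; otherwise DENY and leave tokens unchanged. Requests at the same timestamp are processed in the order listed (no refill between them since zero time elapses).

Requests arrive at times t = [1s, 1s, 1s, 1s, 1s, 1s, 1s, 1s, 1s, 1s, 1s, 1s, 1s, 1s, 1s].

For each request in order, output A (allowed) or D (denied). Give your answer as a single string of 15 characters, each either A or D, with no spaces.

Answer: AAAAAAADDDDDDDD

Derivation:
Simulating step by step:
  req#1 t=1s: ALLOW
  req#2 t=1s: ALLOW
  req#3 t=1s: ALLOW
  req#4 t=1s: ALLOW
  req#5 t=1s: ALLOW
  req#6 t=1s: ALLOW
  req#7 t=1s: ALLOW
  req#8 t=1s: DENY
  req#9 t=1s: DENY
  req#10 t=1s: DENY
  req#11 t=1s: DENY
  req#12 t=1s: DENY
  req#13 t=1s: DENY
  req#14 t=1s: DENY
  req#15 t=1s: DENY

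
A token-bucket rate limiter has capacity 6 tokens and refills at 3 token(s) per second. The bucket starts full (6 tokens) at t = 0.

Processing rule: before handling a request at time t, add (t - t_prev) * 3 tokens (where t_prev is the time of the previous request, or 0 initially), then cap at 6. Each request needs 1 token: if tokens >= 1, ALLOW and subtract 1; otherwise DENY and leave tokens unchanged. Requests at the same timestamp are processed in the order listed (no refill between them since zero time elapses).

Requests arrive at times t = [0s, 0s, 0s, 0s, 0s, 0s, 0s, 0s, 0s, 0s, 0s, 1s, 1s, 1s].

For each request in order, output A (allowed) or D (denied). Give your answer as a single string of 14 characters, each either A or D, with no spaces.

Simulating step by step:
  req#1 t=0s: ALLOW
  req#2 t=0s: ALLOW
  req#3 t=0s: ALLOW
  req#4 t=0s: ALLOW
  req#5 t=0s: ALLOW
  req#6 t=0s: ALLOW
  req#7 t=0s: DENY
  req#8 t=0s: DENY
  req#9 t=0s: DENY
  req#10 t=0s: DENY
  req#11 t=0s: DENY
  req#12 t=1s: ALLOW
  req#13 t=1s: ALLOW
  req#14 t=1s: ALLOW

Answer: AAAAAADDDDDAAA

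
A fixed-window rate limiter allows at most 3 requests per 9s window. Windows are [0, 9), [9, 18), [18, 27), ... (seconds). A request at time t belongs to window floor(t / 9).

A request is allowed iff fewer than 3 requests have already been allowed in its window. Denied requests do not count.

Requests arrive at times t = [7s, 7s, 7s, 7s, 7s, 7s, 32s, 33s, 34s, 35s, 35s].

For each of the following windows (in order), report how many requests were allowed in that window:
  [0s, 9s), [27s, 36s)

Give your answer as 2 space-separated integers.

Answer: 3 3

Derivation:
Processing requests:
  req#1 t=7s (window 0): ALLOW
  req#2 t=7s (window 0): ALLOW
  req#3 t=7s (window 0): ALLOW
  req#4 t=7s (window 0): DENY
  req#5 t=7s (window 0): DENY
  req#6 t=7s (window 0): DENY
  req#7 t=32s (window 3): ALLOW
  req#8 t=33s (window 3): ALLOW
  req#9 t=34s (window 3): ALLOW
  req#10 t=35s (window 3): DENY
  req#11 t=35s (window 3): DENY

Allowed counts by window: 3 3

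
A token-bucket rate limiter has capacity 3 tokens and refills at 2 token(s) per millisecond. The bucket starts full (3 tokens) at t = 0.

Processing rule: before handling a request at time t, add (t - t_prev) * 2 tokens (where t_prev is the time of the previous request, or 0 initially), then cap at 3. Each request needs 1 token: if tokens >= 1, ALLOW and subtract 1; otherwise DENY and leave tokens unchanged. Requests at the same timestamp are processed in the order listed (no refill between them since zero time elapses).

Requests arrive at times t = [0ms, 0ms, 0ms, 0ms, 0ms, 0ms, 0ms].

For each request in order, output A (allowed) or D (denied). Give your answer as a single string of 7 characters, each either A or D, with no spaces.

Simulating step by step:
  req#1 t=0ms: ALLOW
  req#2 t=0ms: ALLOW
  req#3 t=0ms: ALLOW
  req#4 t=0ms: DENY
  req#5 t=0ms: DENY
  req#6 t=0ms: DENY
  req#7 t=0ms: DENY

Answer: AAADDDD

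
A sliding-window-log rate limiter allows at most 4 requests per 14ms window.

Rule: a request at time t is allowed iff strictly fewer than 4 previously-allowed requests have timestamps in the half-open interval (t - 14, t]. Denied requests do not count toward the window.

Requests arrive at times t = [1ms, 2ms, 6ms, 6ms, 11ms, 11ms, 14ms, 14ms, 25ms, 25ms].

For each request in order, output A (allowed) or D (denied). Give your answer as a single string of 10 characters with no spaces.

Tracking allowed requests in the window:
  req#1 t=1ms: ALLOW
  req#2 t=2ms: ALLOW
  req#3 t=6ms: ALLOW
  req#4 t=6ms: ALLOW
  req#5 t=11ms: DENY
  req#6 t=11ms: DENY
  req#7 t=14ms: DENY
  req#8 t=14ms: DENY
  req#9 t=25ms: ALLOW
  req#10 t=25ms: ALLOW

Answer: AAAADDDDAA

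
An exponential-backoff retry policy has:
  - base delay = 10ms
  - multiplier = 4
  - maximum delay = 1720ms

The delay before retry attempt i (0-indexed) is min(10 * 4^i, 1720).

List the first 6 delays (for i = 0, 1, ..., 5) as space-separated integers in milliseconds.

Computing each delay:
  i=0: min(10*4^0, 1720) = 10
  i=1: min(10*4^1, 1720) = 40
  i=2: min(10*4^2, 1720) = 160
  i=3: min(10*4^3, 1720) = 640
  i=4: min(10*4^4, 1720) = 1720
  i=5: min(10*4^5, 1720) = 1720

Answer: 10 40 160 640 1720 1720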